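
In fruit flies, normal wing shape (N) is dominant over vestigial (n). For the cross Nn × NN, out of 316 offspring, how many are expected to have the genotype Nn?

Punnett square for Nn × NN:
Offspring genotypes: 2 NN, 2 Nn
Total offspring: 4
Count with target: 2
Probability: 2/4 = 1/2
Expected count = 1/2 × 316 = 158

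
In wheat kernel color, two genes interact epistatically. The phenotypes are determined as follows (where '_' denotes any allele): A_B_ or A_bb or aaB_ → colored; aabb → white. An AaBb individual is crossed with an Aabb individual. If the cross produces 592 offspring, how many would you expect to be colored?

Cross: AaBb × Aabb — consider each gene separately:
A gene: Aa × Aa → 1 AA, 2 Aa, 1 aa → 3 A_ : 1 aa (out of 4)
B gene: Bb × bb → 2 Bb, 2 bb → 2 B_ : 2 bb (out of 4)
Genotype classes (out of 4 × 4 = 16): A_B_ = 3×2 = 6; A_bb = 3×2 = 6; aaB_ = 1×2 = 2; aabb = 1×2 = 2
Apply the phenotype rules: A_B_ (6) + A_bb (6) + aaB_ (2) → colored; aabb (2) → white
Phenotype counts (out of 16): 14 colored, 2 white
colored: 14 out of 16 → fraction 7/8
Expected count = 7/8 × 592 = 518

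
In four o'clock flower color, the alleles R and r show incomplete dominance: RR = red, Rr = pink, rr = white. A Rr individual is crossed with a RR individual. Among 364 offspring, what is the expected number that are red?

Punnett square for Rr × RR:
Offspring genotypes: 2 RR, 2 Rr
Phenotype counts: 2 red, 2 pink
red: 2 out of 4 → fraction 1/2
Expected count = 1/2 × 364 = 182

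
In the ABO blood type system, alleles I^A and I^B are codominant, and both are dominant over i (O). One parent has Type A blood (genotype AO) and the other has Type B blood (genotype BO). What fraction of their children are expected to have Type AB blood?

Cross: AO × BO
Possible offspring genotypes: 1 AB, 1 AO, 1 BO, 1 OO
Blood type counts: 1 Type AB, 1 Type A, 1 Type B, 1 Type O
Probability of Type AB: 1/4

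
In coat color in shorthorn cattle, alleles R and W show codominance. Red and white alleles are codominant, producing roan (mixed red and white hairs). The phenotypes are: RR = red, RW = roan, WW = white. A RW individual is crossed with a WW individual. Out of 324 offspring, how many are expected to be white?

Punnett square for RW × WW:
Offspring genotypes: 2 RW, 2 WW
Phenotype counts: 2 roan, 2 white
white: 2 out of 4 → fraction 1/2
Expected count = 1/2 × 324 = 162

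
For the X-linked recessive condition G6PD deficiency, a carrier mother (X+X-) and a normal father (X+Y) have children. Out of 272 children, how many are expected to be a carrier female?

Cross: X+X- × X+Y
Offspring: 1 X+X+, 1 X+Y, 1 X+X-, 1 X-Y
Probability of a carrier female: 1/4
Expected count = 1/4 × 272 = 68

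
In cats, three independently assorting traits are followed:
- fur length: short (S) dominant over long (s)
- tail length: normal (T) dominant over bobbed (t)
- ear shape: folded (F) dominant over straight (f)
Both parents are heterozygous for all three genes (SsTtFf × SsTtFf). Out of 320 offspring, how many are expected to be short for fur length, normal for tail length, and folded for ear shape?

Trihybrid cross: SsTtFf × SsTtFf
Each trait segregates independently with a 3:1 phenotypic ratio, so each gene contributes 3/4 (dominant) or 1/4 (recessive).
Target: short (fur length), normal (tail length), folded (ear shape)
Probability = product of independent per-trait probabilities
= 3/4 × 3/4 × 3/4 = 27/64
Expected count = 27/64 × 320 = 135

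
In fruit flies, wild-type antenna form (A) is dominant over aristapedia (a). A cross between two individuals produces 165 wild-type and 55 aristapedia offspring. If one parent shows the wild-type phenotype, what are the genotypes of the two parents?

Observed offspring: 165 wild-type, 55 aristapedia
The observed ratio simplifies to 3:1. Aristapedia (aa) offspring appear, so each parent must contribute one a allele. The parent stated to show wild-type carries A, so it is Aa. The other parent is then either Aa or aa: Aa × aa would give a 1:1 split, whereas Aa × Aa gives 3:1 — matching the data. So both parents are heterozygous (Aa × Aa).
Parent genotypes: Aa × Aa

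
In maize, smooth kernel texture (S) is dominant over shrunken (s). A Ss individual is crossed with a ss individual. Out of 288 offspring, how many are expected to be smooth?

Punnett square for Ss × ss:
Offspring genotypes: 2 Ss, 2 ss
smooth: 2, shrunken: 2
smooth: 2 out of 4 → fraction 1/2
Expected count = 1/2 × 288 = 144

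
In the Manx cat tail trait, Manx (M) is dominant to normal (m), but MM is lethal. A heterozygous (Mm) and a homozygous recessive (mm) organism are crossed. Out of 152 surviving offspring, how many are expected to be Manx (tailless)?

Cross: Mm × mm
Punnett square offspring (before lethality): 2 Mm, 2 mm
No MM offspring are produced in this cross.
Manx (tailless): 2 out of 4 → fraction 1/2
Expected count = 1/2 × 152 = 76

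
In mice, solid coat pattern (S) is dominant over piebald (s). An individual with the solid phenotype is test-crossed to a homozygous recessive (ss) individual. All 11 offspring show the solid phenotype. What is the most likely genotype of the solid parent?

Test cross: ? × ss
All offspring are solid.
If the unknown parent were heterozygous (Ss), about half of 11 offspring would be piebald; none are. The unknown parent is most likely homozygous dominant (SS).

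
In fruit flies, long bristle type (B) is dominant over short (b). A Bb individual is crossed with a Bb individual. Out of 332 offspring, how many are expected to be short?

Punnett square for Bb × Bb:
Offspring genotypes: 1 BB, 2 Bb, 1 bb
long: 3, short: 1
short: 1 out of 4 → fraction 1/4
Expected count = 1/4 × 332 = 83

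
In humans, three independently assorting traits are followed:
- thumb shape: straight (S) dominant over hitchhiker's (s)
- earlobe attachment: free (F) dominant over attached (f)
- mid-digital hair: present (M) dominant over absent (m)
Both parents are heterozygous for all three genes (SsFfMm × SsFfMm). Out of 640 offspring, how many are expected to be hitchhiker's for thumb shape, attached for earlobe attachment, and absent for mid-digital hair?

Trihybrid cross: SsFfMm × SsFfMm
Each trait segregates independently with a 3:1 phenotypic ratio, so each gene contributes 3/4 (dominant) or 1/4 (recessive).
Target: hitchhiker's (thumb shape), attached (earlobe attachment), absent (mid-digital hair)
Probability = product of independent per-trait probabilities
= 1/4 × 1/4 × 1/4 = 1/64
Expected count = 1/64 × 640 = 10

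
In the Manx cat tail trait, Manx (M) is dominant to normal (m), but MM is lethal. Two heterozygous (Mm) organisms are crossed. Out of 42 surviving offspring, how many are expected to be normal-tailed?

Cross: Mm × Mm
Punnett square offspring (before lethality): 1 MM, 2 Mm, 1 mm
The MM genotype is lethal (embryos die); surviving offspring: 2 Mm, 1 mm
normal-tailed: 1 out of 3 → fraction 1/3
Expected count = 1/3 × 42 = 14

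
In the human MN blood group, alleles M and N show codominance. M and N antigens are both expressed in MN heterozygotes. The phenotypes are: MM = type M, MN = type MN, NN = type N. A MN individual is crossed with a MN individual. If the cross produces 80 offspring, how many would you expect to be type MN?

Punnett square for MN × MN:
Offspring genotypes: 1 MM, 2 MN, 1 NN
Phenotype counts: 1 type M, 2 type MN, 1 type N
type MN: 2 out of 4 → fraction 1/2
Expected count = 1/2 × 80 = 40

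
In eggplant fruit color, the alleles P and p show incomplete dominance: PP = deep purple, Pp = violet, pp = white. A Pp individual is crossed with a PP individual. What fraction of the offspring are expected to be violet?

Punnett square for Pp × PP:
Offspring genotypes: 2 PP, 2 Pp
Phenotype counts: 2 deep purple, 2 violet
violet: 2 out of 4
Probability: 2/4 = 1/2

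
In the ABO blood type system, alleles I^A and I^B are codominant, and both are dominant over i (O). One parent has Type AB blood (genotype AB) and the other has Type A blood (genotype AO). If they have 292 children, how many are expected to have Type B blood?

Cross: AB × AO
Possible offspring genotypes: 1 AA, 1 AO, 1 AB, 1 BO
Blood type counts: 2 Type A, 1 Type AB, 1 Type B
Probability of Type B: 1/4
Expected count = 1/4 × 292 = 73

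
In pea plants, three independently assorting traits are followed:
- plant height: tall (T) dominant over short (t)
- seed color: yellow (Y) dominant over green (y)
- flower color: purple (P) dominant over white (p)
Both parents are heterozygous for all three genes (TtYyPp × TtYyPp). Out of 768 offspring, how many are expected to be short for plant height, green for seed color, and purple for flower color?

Trihybrid cross: TtYyPp × TtYyPp
Each trait segregates independently with a 3:1 phenotypic ratio, so each gene contributes 3/4 (dominant) or 1/4 (recessive).
Target: short (plant height), green (seed color), purple (flower color)
Probability = product of independent per-trait probabilities
= 1/4 × 1/4 × 3/4 = 3/64
Expected count = 3/64 × 768 = 36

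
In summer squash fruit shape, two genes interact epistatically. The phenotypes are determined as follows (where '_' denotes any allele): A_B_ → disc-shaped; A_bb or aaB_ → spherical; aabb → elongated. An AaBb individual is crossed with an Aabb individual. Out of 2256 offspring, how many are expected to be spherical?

Cross: AaBb × Aabb — consider each gene separately:
A gene: Aa × Aa → 1 AA, 2 Aa, 1 aa → 3 A_ : 1 aa (out of 4)
B gene: Bb × bb → 2 Bb, 2 bb → 2 B_ : 2 bb (out of 4)
Genotype classes (out of 4 × 4 = 16): A_B_ = 3×2 = 6; A_bb = 3×2 = 6; aaB_ = 1×2 = 2; aabb = 1×2 = 2
Apply the phenotype rules: A_B_ (6) → disc-shaped; A_bb (6) + aaB_ (2) → spherical; aabb (2) → elongated
Phenotype counts (out of 16): 6 disc-shaped, 8 spherical, 2 elongated
spherical: 8 out of 16 → fraction 1/2
Expected count = 1/2 × 2256 = 1128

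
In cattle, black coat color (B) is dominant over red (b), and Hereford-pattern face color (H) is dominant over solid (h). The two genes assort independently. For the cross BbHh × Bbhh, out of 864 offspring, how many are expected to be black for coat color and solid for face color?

Dihybrid cross BbHh × Bbhh — consider each gene separately:
coat color: Bb × Bb → 1 BB, 2 Bb, 1 bb → 3 B_ : 1 bb (out of 4)
face color: Hh × hh → 2 Hh, 2 hh → 2 H_ : 2 hh (out of 4)
Looking for: black (B_) and solid (hh)
P(black) = 3/4, P(solid) = 2/4
P(both) = 3/4 × 2/4 = 6/16 = 3/8
Expected count = 3/8 × 864 = 324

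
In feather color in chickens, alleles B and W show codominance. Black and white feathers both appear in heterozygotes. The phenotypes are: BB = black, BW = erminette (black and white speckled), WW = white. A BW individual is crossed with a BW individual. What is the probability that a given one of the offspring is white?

Punnett square for BW × BW:
Offspring genotypes: 1 BB, 2 BW, 1 WW
Phenotype counts: 1 black, 2 erminette (black and white speckled), 1 white
white: 1 out of 4
Probability: 1/4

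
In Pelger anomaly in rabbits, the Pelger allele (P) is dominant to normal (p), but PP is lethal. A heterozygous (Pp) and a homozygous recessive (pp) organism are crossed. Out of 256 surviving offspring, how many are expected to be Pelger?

Cross: Pp × pp
Punnett square offspring (before lethality): 2 Pp, 2 pp
No PP offspring are produced in this cross.
Pelger: 2 out of 4 → fraction 1/2
Expected count = 1/2 × 256 = 128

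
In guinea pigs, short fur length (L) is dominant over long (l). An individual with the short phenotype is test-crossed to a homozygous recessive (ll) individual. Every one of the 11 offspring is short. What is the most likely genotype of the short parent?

Test cross: ? × ll
All offspring are short.
If the unknown parent were heterozygous (Ll), about half of 11 offspring would be long; none are. The unknown parent is most likely homozygous dominant (LL).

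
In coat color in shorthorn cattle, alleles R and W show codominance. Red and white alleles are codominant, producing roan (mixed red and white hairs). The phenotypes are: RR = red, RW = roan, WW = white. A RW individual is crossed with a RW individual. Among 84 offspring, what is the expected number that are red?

Punnett square for RW × RW:
Offspring genotypes: 1 RR, 2 RW, 1 WW
Phenotype counts: 1 red, 2 roan, 1 white
red: 1 out of 4 → fraction 1/4
Expected count = 1/4 × 84 = 21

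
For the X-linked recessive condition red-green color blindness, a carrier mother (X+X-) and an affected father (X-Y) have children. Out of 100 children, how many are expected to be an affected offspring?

Cross: X+X- × X-Y
Offspring: 1 X+X-, 1 X+Y, 1 X-X-, 1 X-Y
Probability of an affected offspring: 2/4 = 1/2
Expected count = 1/2 × 100 = 50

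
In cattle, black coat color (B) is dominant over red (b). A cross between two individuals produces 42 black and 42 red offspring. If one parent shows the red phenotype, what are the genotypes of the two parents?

Observed offspring: 42 black, 42 red
The observed ratio simplifies to 1:1. One parent shows red, so its genotype must be bb. A 1:1 offspring split requires the other parent to be heterozygous (Bb).
Parent genotypes: bb × Bb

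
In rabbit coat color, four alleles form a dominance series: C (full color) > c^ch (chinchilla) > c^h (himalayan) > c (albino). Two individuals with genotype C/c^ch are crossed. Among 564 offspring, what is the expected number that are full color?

Cross: C/c^ch × C/c^ch
Allele dominance: C > c^ch > c^h > c
Offspring genotypes: 1 C/C, 2 C/c^ch, 1 c^ch/c^ch
Phenotype counts: 3 full color, 1 chinchilla
full color: 3 out of 4 → fraction 3/4
Expected count = 3/4 × 564 = 423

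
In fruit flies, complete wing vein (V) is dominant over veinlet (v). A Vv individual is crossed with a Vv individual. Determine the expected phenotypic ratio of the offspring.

Punnett square for Vv × Vv:
Offspring genotypes: 1 VV, 2 Vv, 1 vv
complete: 3, veinlet: 1
Ratio: 3:1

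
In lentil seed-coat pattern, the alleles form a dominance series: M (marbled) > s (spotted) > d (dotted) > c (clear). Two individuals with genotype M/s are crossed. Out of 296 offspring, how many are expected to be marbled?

Cross: M/s × M/s
Allele dominance: M > s > d > c
Offspring genotypes: 1 M/M, 2 M/s, 1 s/s
Phenotype counts: 3 marbled, 1 spotted
marbled: 3 out of 4 → fraction 3/4
Expected count = 3/4 × 296 = 222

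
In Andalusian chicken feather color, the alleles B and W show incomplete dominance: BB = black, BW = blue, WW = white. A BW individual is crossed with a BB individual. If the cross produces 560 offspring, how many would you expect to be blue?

Punnett square for BW × BB:
Offspring genotypes: 2 BB, 2 BW
Phenotype counts: 2 black, 2 blue
blue: 2 out of 4 → fraction 1/2
Expected count = 1/2 × 560 = 280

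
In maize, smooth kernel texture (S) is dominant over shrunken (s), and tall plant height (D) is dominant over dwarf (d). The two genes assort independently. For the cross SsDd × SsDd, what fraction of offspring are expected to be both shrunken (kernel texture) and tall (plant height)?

Dihybrid cross SsDd × SsDd — consider each gene separately:
kernel texture: Ss × Ss → 1 SS, 2 Ss, 1 ss → 3 S_ : 1 ss (out of 4)
plant height: Dd × Dd → 1 DD, 2 Dd, 1 dd → 3 D_ : 1 dd (out of 4)
Looking for: shrunken (ss) and tall (D_)
P(shrunken) = 1/4, P(tall) = 3/4
P(both) = 1/4 × 3/4 = 3/16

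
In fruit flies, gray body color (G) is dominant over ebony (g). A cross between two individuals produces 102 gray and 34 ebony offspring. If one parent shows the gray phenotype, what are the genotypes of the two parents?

Observed offspring: 102 gray, 34 ebony
The observed ratio simplifies to 3:1. Ebony (gg) offspring appear, so each parent must contribute one g allele. The parent stated to show gray carries G, so it is Gg. The other parent is then either Gg or gg: Gg × gg would give a 1:1 split, whereas Gg × Gg gives 3:1 — matching the data. So both parents are heterozygous (Gg × Gg).
Parent genotypes: Gg × Gg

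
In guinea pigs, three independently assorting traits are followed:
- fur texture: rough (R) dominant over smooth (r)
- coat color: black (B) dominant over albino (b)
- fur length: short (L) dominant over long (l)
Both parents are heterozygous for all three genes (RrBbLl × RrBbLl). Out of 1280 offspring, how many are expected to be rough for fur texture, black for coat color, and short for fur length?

Trihybrid cross: RrBbLl × RrBbLl
Each trait segregates independently with a 3:1 phenotypic ratio, so each gene contributes 3/4 (dominant) or 1/4 (recessive).
Target: rough (fur texture), black (coat color), short (fur length)
Probability = product of independent per-trait probabilities
= 3/4 × 3/4 × 3/4 = 27/64
Expected count = 27/64 × 1280 = 540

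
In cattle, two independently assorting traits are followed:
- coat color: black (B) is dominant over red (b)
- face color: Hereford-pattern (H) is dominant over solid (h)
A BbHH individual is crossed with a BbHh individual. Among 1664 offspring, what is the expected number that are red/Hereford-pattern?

Dihybrid cross BbHH × BbHh — consider each gene separately:
coat color: Bb × Bb → 1 BB, 2 Bb, 1 bb → 3 B_ : 1 bb (out of 4)
face color: HH × Hh → 2 HH, 2 Hh → 4 H_ (out of 4)
Combine (counts out of 4 × 4 = 16): black/Hereford-pattern (B_H_) = 3×4 = 12; red/Hereford-pattern (bbH_) = 1×4 = 4
Phenotype counts (out of 16): 12 black/Hereford-pattern, 4 red/Hereford-pattern
red/Hereford-pattern: 4 out of 16 → fraction 1/4
Expected count = 1/4 × 1664 = 416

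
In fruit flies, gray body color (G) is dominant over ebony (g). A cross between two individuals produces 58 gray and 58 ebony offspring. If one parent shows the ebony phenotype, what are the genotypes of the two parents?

Observed offspring: 58 gray, 58 ebony
The observed ratio simplifies to 1:1. One parent shows ebony, so its genotype must be gg. A 1:1 offspring split requires the other parent to be heterozygous (Gg).
Parent genotypes: gg × Gg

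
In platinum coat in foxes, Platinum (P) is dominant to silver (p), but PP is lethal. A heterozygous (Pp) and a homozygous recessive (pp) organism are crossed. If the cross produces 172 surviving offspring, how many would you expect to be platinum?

Cross: Pp × pp
Punnett square offspring (before lethality): 2 Pp, 2 pp
No PP offspring are produced in this cross.
platinum: 2 out of 4 → fraction 1/2
Expected count = 1/2 × 172 = 86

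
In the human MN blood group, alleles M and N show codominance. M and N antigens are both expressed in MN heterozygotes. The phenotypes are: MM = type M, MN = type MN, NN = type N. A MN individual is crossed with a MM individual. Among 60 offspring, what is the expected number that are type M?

Punnett square for MN × MM:
Offspring genotypes: 2 MM, 2 MN
Phenotype counts: 2 type M, 2 type MN
type M: 2 out of 4 → fraction 1/2
Expected count = 1/2 × 60 = 30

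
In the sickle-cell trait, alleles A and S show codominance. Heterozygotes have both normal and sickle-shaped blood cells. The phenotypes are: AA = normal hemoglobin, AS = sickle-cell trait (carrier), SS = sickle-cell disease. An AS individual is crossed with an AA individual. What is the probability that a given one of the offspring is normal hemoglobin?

Punnett square for AS × AA:
Offspring genotypes: 2 AA, 2 AS
Phenotype counts: 2 normal hemoglobin, 2 sickle-cell trait (carrier)
normal hemoglobin: 2 out of 4
Probability: 2/4 = 1/2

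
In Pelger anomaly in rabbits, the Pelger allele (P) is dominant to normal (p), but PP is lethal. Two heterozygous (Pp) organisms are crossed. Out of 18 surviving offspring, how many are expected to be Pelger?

Cross: Pp × Pp
Punnett square offspring (before lethality): 1 PP, 2 Pp, 1 pp
The PP genotype is lethal (embryos die); surviving offspring: 2 Pp, 1 pp
Pelger: 2 out of 3 → fraction 2/3
Expected count = 2/3 × 18 = 12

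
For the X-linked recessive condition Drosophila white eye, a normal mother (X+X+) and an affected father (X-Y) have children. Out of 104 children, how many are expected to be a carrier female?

Cross: X+X+ × X-Y
Offspring: 2 X+X-, 2 X+Y
Probability of a carrier female: 2/4 = 1/2
Expected count = 1/2 × 104 = 52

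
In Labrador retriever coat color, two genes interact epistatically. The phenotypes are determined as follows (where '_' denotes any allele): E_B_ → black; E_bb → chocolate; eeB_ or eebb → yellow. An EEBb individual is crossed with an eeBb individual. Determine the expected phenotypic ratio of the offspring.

Cross: EEBb × eeBb — consider each gene separately:
E gene: EE × ee → 4 Ee → 4 E_ (out of 4)
B gene: Bb × Bb → 1 BB, 2 Bb, 1 bb → 3 B_ : 1 bb (out of 4)
Genotype classes (out of 4 × 4 = 16): E_B_ = 4×3 = 12; E_bb = 4×1 = 4
Apply the phenotype rules: E_B_ (12) → black; E_bb (4) → chocolate
Phenotype counts (out of 16): 12 black, 4 chocolate
Ratio: 3 black : 1 chocolate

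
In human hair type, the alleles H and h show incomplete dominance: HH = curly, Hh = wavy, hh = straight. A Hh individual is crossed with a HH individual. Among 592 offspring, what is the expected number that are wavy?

Punnett square for Hh × HH:
Offspring genotypes: 2 HH, 2 Hh
Phenotype counts: 2 curly, 2 wavy
wavy: 2 out of 4 → fraction 1/2
Expected count = 1/2 × 592 = 296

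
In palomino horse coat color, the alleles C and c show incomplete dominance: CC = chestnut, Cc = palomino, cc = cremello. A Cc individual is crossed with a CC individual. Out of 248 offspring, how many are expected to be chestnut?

Punnett square for Cc × CC:
Offspring genotypes: 2 CC, 2 Cc
Phenotype counts: 2 chestnut, 2 palomino
chestnut: 2 out of 4 → fraction 1/2
Expected count = 1/2 × 248 = 124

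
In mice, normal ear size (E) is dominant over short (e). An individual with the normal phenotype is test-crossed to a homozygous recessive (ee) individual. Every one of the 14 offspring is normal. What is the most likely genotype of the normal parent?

Test cross: ? × ee
All offspring are normal.
If the unknown parent were heterozygous (Ee), about half of 14 offspring would be short; none are. The unknown parent is most likely homozygous dominant (EE).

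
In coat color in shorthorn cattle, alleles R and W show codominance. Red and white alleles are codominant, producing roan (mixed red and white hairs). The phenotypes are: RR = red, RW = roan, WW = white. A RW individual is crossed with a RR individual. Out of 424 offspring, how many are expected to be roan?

Punnett square for RW × RR:
Offspring genotypes: 2 RR, 2 RW
Phenotype counts: 2 red, 2 roan
roan: 2 out of 4 → fraction 1/2
Expected count = 1/2 × 424 = 212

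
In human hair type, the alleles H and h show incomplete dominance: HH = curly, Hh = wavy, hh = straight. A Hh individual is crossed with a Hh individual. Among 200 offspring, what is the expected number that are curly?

Punnett square for Hh × Hh:
Offspring genotypes: 1 HH, 2 Hh, 1 hh
Phenotype counts: 1 curly, 2 wavy, 1 straight
curly: 1 out of 4 → fraction 1/4
Expected count = 1/4 × 200 = 50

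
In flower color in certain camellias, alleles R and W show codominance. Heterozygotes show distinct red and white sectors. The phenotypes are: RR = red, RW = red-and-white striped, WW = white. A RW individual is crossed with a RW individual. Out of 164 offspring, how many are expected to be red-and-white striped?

Punnett square for RW × RW:
Offspring genotypes: 1 RR, 2 RW, 1 WW
Phenotype counts: 1 red, 2 red-and-white striped, 1 white
red-and-white striped: 2 out of 4 → fraction 1/2
Expected count = 1/2 × 164 = 82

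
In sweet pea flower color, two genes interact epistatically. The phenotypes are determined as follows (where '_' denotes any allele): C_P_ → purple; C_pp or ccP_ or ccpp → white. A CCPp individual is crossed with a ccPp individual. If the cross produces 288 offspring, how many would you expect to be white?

Cross: CCPp × ccPp — consider each gene separately:
C gene: CC × cc → 4 Cc → 4 C_ (out of 4)
P gene: Pp × Pp → 1 PP, 2 Pp, 1 pp → 3 P_ : 1 pp (out of 4)
Genotype classes (out of 4 × 4 = 16): C_P_ = 4×3 = 12; C_pp = 4×1 = 4
Apply the phenotype rules: C_P_ (12) → purple; C_pp (4) → white
Phenotype counts (out of 16): 12 purple, 4 white
white: 4 out of 16 → fraction 1/4
Expected count = 1/4 × 288 = 72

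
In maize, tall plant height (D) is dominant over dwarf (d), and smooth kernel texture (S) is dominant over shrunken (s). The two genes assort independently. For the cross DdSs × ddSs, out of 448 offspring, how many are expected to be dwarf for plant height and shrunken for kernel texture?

Dihybrid cross DdSs × ddSs — consider each gene separately:
plant height: Dd × dd → 2 Dd, 2 dd → 2 D_ : 2 dd (out of 4)
kernel texture: Ss × Ss → 1 SS, 2 Ss, 1 ss → 3 S_ : 1 ss (out of 4)
Looking for: dwarf (dd) and shrunken (ss)
P(dwarf) = 2/4, P(shrunken) = 1/4
P(both) = 2/4 × 1/4 = 2/16 = 1/8
Expected count = 1/8 × 448 = 56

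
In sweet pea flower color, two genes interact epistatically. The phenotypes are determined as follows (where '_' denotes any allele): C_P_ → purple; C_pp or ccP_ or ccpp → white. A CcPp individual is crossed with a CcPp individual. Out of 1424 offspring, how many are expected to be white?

Cross: CcPp × CcPp — consider each gene separately:
C gene: Cc × Cc → 1 CC, 2 Cc, 1 cc → 3 C_ : 1 cc (out of 4)
P gene: Pp × Pp → 1 PP, 2 Pp, 1 pp → 3 P_ : 1 pp (out of 4)
Genotype classes (out of 4 × 4 = 16): C_P_ = 3×3 = 9; C_pp = 3×1 = 3; ccP_ = 1×3 = 3; ccpp = 1×1 = 1
Apply the phenotype rules: C_P_ (9) → purple; C_pp (3) + ccP_ (3) + ccpp (1) → white
Phenotype counts (out of 16): 9 purple, 7 white
white: 7 out of 16 → fraction 7/16
Expected count = 7/16 × 1424 = 623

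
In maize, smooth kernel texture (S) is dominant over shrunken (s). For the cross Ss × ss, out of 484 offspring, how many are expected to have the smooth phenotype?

Punnett square for Ss × ss:
Offspring genotypes: 2 Ss, 2 ss
Total offspring: 4
Count with target: 2
Probability: 2/4 = 1/2
Expected count = 1/2 × 484 = 242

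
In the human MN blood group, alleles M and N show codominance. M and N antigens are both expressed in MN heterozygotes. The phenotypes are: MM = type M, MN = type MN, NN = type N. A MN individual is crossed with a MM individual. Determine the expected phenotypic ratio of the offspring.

Punnett square for MN × MM:
Offspring genotypes: 2 MM, 2 MN
Phenotype counts: 2 type M, 2 type MN
Ratio: 1 type M : 1 type MN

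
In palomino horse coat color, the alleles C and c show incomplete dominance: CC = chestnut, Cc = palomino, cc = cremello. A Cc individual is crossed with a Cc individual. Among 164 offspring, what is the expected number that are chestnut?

Punnett square for Cc × Cc:
Offspring genotypes: 1 CC, 2 Cc, 1 cc
Phenotype counts: 1 chestnut, 2 palomino, 1 cremello
chestnut: 1 out of 4 → fraction 1/4
Expected count = 1/4 × 164 = 41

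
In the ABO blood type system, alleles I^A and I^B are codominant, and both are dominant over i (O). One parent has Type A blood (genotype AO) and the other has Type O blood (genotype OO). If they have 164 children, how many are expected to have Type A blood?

Cross: AO × OO
Possible offspring genotypes: 2 AO, 2 OO
Blood type counts: 2 Type A, 2 Type O
Probability of Type A: 2/4 = 1/2
Expected count = 1/2 × 164 = 82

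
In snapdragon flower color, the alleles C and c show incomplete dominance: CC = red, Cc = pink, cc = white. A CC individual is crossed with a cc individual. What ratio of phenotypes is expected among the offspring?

Punnett square for CC × cc:
Offspring genotypes: 4 Cc
Phenotype counts: 4 pink
Ratio: all pink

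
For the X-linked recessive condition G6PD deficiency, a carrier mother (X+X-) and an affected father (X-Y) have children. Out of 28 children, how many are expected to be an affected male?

Cross: X+X- × X-Y
Offspring: 1 X+X-, 1 X+Y, 1 X-X-, 1 X-Y
Probability of an affected male: 1/4
Expected count = 1/4 × 28 = 7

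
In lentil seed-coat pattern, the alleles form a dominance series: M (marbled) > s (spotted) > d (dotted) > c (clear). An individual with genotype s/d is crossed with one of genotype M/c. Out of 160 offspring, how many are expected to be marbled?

Cross: s/d × M/c
Allele dominance: M > s > d > c
Offspring genotypes: 1 M/s, 1 s/c, 1 M/d, 1 d/c
Phenotype counts: 2 marbled, 1 spotted, 1 dotted
marbled: 2 out of 4 → fraction 1/2
Expected count = 1/2 × 160 = 80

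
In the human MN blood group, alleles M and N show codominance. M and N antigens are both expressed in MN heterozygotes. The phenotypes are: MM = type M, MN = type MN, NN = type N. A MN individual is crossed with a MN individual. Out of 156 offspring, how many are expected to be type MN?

Punnett square for MN × MN:
Offspring genotypes: 1 MM, 2 MN, 1 NN
Phenotype counts: 1 type M, 2 type MN, 1 type N
type MN: 2 out of 4 → fraction 1/2
Expected count = 1/2 × 156 = 78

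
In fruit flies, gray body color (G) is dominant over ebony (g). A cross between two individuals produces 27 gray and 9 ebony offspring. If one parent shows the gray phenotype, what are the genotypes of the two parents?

Observed offspring: 27 gray, 9 ebony
The observed ratio simplifies to 3:1. Ebony (gg) offspring appear, so each parent must contribute one g allele. The parent stated to show gray carries G, so it is Gg. The other parent is then either Gg or gg: Gg × gg would give a 1:1 split, whereas Gg × Gg gives 3:1 — matching the data. So both parents are heterozygous (Gg × Gg).
Parent genotypes: Gg × Gg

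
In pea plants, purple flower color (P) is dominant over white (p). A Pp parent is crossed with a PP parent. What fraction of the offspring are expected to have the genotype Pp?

Punnett square for Pp × PP:
Offspring genotypes: 2 PP, 2 Pp
Total offspring: 4
Count with target: 2
Probability: 2/4 = 1/2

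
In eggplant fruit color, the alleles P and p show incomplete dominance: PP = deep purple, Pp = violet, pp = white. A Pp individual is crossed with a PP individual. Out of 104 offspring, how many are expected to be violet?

Punnett square for Pp × PP:
Offspring genotypes: 2 PP, 2 Pp
Phenotype counts: 2 deep purple, 2 violet
violet: 2 out of 4 → fraction 1/2
Expected count = 1/2 × 104 = 52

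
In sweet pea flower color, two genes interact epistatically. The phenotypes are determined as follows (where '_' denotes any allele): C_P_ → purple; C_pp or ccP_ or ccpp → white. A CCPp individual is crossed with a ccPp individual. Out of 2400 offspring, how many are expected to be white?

Cross: CCPp × ccPp — consider each gene separately:
C gene: CC × cc → 4 Cc → 4 C_ (out of 4)
P gene: Pp × Pp → 1 PP, 2 Pp, 1 pp → 3 P_ : 1 pp (out of 4)
Genotype classes (out of 4 × 4 = 16): C_P_ = 4×3 = 12; C_pp = 4×1 = 4
Apply the phenotype rules: C_P_ (12) → purple; C_pp (4) → white
Phenotype counts (out of 16): 12 purple, 4 white
white: 4 out of 16 → fraction 1/4
Expected count = 1/4 × 2400 = 600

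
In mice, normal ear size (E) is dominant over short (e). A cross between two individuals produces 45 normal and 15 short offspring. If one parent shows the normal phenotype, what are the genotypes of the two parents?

Observed offspring: 45 normal, 15 short
The observed ratio simplifies to 3:1. Short (ee) offspring appear, so each parent must contribute one e allele. The parent stated to show normal carries E, so it is Ee. The other parent is then either Ee or ee: Ee × ee would give a 1:1 split, whereas Ee × Ee gives 3:1 — matching the data. So both parents are heterozygous (Ee × Ee).
Parent genotypes: Ee × Ee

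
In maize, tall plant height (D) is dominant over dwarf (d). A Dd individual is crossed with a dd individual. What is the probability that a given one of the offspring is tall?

Punnett square for Dd × dd:
Offspring genotypes: 2 Dd, 2 dd
tall: 2, dwarf: 2
tall: 2 out of 4
Probability: 2/4 = 1/2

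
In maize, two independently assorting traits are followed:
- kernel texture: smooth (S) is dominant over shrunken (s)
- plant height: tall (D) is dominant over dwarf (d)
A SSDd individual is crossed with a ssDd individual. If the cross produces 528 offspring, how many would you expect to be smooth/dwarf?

Dihybrid cross SSDd × ssDd — consider each gene separately:
kernel texture: SS × ss → 4 Ss → 4 S_ (out of 4)
plant height: Dd × Dd → 1 DD, 2 Dd, 1 dd → 3 D_ : 1 dd (out of 4)
Combine (counts out of 4 × 4 = 16): smooth/tall (S_D_) = 4×3 = 12; smooth/dwarf (S_dd) = 4×1 = 4
Phenotype counts (out of 16): 12 smooth/tall, 4 smooth/dwarf
smooth/dwarf: 4 out of 16 → fraction 1/4
Expected count = 1/4 × 528 = 132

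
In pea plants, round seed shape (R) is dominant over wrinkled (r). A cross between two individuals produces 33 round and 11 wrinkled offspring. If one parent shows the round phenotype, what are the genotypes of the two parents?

Observed offspring: 33 round, 11 wrinkled
The observed ratio simplifies to 3:1. Wrinkled (rr) offspring appear, so each parent must contribute one r allele. The parent stated to show round carries R, so it is Rr. The other parent is then either Rr or rr: Rr × rr would give a 1:1 split, whereas Rr × Rr gives 3:1 — matching the data. So both parents are heterozygous (Rr × Rr).
Parent genotypes: Rr × Rr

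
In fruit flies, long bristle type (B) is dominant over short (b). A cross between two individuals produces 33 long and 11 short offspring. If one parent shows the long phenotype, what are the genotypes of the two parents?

Observed offspring: 33 long, 11 short
The observed ratio simplifies to 3:1. Short (bb) offspring appear, so each parent must contribute one b allele. The parent stated to show long carries B, so it is Bb. The other parent is then either Bb or bb: Bb × bb would give a 1:1 split, whereas Bb × Bb gives 3:1 — matching the data. So both parents are heterozygous (Bb × Bb).
Parent genotypes: Bb × Bb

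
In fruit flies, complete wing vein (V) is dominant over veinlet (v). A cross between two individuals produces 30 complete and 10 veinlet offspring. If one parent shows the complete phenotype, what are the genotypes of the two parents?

Observed offspring: 30 complete, 10 veinlet
The observed ratio simplifies to 3:1. Veinlet (vv) offspring appear, so each parent must contribute one v allele. The parent stated to show complete carries V, so it is Vv. The other parent is then either Vv or vv: Vv × vv would give a 1:1 split, whereas Vv × Vv gives 3:1 — matching the data. So both parents are heterozygous (Vv × Vv).
Parent genotypes: Vv × Vv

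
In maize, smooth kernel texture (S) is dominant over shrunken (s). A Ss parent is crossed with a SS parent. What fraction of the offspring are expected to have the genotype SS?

Punnett square for Ss × SS:
Offspring genotypes: 2 SS, 2 Ss
Total offspring: 4
Count with target: 2
Probability: 2/4 = 1/2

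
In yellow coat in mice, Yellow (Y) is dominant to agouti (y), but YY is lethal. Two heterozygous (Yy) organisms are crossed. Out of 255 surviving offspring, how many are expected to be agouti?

Cross: Yy × Yy
Punnett square offspring (before lethality): 1 YY, 2 Yy, 1 yy
The YY genotype is lethal (embryos die); surviving offspring: 2 Yy, 1 yy
agouti: 1 out of 3 → fraction 1/3
Expected count = 1/3 × 255 = 85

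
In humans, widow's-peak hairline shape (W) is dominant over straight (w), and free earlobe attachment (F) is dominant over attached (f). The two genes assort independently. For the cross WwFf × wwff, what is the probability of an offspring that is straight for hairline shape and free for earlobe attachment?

Dihybrid cross WwFf × wwff — consider each gene separately:
hairline shape: Ww × ww → 2 Ww, 2 ww → 2 W_ : 2 ww (out of 4)
earlobe attachment: Ff × ff → 2 Ff, 2 ff → 2 F_ : 2 ff (out of 4)
Looking for: straight (ww) and free (F_)
P(straight) = 2/4, P(free) = 2/4
P(both) = 2/4 × 2/4 = 4/16 = 1/4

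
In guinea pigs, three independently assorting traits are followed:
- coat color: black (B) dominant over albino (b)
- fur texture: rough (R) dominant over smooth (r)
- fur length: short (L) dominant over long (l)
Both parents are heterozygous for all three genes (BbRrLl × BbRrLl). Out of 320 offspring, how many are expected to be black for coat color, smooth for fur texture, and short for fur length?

Trihybrid cross: BbRrLl × BbRrLl
Each trait segregates independently with a 3:1 phenotypic ratio, so each gene contributes 3/4 (dominant) or 1/4 (recessive).
Target: black (coat color), smooth (fur texture), short (fur length)
Probability = product of independent per-trait probabilities
= 3/4 × 1/4 × 3/4 = 9/64
Expected count = 9/64 × 320 = 45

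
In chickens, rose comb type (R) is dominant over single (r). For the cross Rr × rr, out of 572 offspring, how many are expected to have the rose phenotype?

Punnett square for Rr × rr:
Offspring genotypes: 2 Rr, 2 rr
Total offspring: 4
Count with target: 2
Probability: 2/4 = 1/2
Expected count = 1/2 × 572 = 286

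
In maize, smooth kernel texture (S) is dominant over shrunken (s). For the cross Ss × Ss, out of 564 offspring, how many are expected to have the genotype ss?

Punnett square for Ss × Ss:
Offspring genotypes: 1 SS, 2 Ss, 1 ss
Total offspring: 4
Count with target: 1
Probability: 1/4
Expected count = 1/4 × 564 = 141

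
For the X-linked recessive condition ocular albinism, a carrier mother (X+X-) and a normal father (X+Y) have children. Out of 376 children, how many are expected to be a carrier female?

Cross: X+X- × X+Y
Offspring: 1 X+X+, 1 X+Y, 1 X+X-, 1 X-Y
Probability of a carrier female: 1/4
Expected count = 1/4 × 376 = 94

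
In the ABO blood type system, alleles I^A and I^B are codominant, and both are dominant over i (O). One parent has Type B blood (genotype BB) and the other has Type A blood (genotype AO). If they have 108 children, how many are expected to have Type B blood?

Cross: BB × AO
Possible offspring genotypes: 2 AB, 2 BO
Blood type counts: 2 Type AB, 2 Type B
Probability of Type B: 2/4 = 1/2
Expected count = 1/2 × 108 = 54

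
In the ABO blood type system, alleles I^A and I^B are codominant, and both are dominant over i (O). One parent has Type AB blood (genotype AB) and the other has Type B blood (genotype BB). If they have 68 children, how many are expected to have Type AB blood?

Cross: AB × BB
Possible offspring genotypes: 2 AB, 2 BB
Blood type counts: 2 Type AB, 2 Type B
Probability of Type AB: 2/4 = 1/2
Expected count = 1/2 × 68 = 34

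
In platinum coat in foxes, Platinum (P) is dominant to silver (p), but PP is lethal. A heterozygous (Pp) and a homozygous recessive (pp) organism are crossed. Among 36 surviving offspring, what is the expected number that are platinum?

Cross: Pp × pp
Punnett square offspring (before lethality): 2 Pp, 2 pp
No PP offspring are produced in this cross.
platinum: 2 out of 4 → fraction 1/2
Expected count = 1/2 × 36 = 18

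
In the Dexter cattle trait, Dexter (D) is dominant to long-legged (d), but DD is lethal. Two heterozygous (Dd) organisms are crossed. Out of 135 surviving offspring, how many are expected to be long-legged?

Cross: Dd × Dd
Punnett square offspring (before lethality): 1 DD, 2 Dd, 1 dd
The DD genotype is lethal (embryos die); surviving offspring: 2 Dd, 1 dd
long-legged: 1 out of 3 → fraction 1/3
Expected count = 1/3 × 135 = 45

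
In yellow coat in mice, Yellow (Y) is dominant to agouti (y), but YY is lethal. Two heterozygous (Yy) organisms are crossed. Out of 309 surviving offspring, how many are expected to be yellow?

Cross: Yy × Yy
Punnett square offspring (before lethality): 1 YY, 2 Yy, 1 yy
The YY genotype is lethal (embryos die); surviving offspring: 2 Yy, 1 yy
yellow: 2 out of 3 → fraction 2/3
Expected count = 2/3 × 309 = 206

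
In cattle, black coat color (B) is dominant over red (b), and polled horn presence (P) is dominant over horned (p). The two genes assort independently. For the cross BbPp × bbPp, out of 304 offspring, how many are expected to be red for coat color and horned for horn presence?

Dihybrid cross BbPp × bbPp — consider each gene separately:
coat color: Bb × bb → 2 Bb, 2 bb → 2 B_ : 2 bb (out of 4)
horn presence: Pp × Pp → 1 PP, 2 Pp, 1 pp → 3 P_ : 1 pp (out of 4)
Looking for: red (bb) and horned (pp)
P(red) = 2/4, P(horned) = 1/4
P(both) = 2/4 × 1/4 = 2/16 = 1/8
Expected count = 1/8 × 304 = 38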